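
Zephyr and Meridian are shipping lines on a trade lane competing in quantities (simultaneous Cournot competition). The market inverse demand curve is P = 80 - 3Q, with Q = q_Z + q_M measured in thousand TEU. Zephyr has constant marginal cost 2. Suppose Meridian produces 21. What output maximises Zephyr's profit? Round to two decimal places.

2.50

With the rival's output fixed at 21, Zephyr's profit is π_Z = (80 - 3·21 - 3q_Z)q_Z - (2q_Z) = (17 - 3q_Z)q_Z - (2q_Z).
∂π_Z/∂q_Z = 15 - 6q_Z = 0, so q_Z = 5/2.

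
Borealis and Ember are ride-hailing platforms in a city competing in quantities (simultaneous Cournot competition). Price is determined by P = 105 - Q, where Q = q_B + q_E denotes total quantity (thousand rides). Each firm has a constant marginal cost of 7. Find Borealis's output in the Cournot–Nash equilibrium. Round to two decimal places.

A representative firm's profit is π_i = q_i(105 - Q) - 7q_i.
Setting ∂π_i/∂q_i = 0 with rivals' quantities fixed: 98 - 2q_i - q_j = 0.
With identical firms every q_j equals q_i, so q_j = q_i and 98 = 3q_i, giving q_i = 98/3.

32.67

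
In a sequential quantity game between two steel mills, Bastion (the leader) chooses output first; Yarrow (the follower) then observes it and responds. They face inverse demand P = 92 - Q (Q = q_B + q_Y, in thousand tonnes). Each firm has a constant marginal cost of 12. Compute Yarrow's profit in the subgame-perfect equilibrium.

400

The follower Yarrow best-responds to any q_B: π_Y = (92 - Q)q_Y - 12q_Y.
∂π_Y/∂q_Y = 80 - q_B - 2q_Y = 0 gives the reaction function q_Y = (80 - q_B)/2.
Bastion substitutes q_Y(q_B) into its own profit: π_B = q_B(92 - q_B - (80 - q_B)/2) - 12q_B = (52 - (1/2)q_B)q_B - 12q_B.
Maximising: ∂π_B/∂q_B = 40 - q_B = 0, giving q_B = 40.
Then q_Y = (80 - 40)/2 = 20.
Price P = 92 - 60 = 32.
Yarrow's profit: (32 - 12)·20 = 400.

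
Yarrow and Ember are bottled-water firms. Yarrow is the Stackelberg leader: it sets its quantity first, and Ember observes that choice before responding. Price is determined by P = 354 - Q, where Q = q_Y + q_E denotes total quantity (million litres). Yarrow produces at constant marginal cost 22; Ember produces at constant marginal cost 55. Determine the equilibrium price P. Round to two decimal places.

113.25

The follower Ember best-responds to any q_Y: π_E = (354 - Q)q_E - 55q_E.
Follower FOC: 299 - q_Y - 2q_E = 0, so q_E(q_Y) = (299 - q_Y)/2.
Yarrow substitutes q_E(q_Y) into its own profit: π_Y = q_Y(354 - q_Y - (299 - q_Y)/2) - 22q_Y = (409/2 - (1/2)q_Y)q_Y - 22q_Y.
Leader FOC: 365/2 - q_Y = 0, so q_Y = 365/2.
Then q_E = (299 - 365/2)/2 = 233/4.
Total output Q = 963/4, so price P = 354 - 963/4 = 453/4.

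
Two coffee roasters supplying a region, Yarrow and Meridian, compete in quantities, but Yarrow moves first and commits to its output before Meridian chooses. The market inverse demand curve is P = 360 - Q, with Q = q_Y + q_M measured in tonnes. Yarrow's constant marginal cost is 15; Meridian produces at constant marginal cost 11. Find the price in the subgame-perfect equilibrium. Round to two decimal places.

Solve by backward induction. Given q_Y, the follower Meridian maximises π_M = (360 - q_Y - q_M)q_M - 11q_M.
Follower FOC: 349 - q_Y - 2q_M = 0, so q_M(q_Y) = (349 - q_Y)/2.
Yarrow substitutes q_M(q_Y) into its own profit: π_Y = q_Y(360 - q_Y - (349 - q_Y)/2) - 15q_Y = (371/2 - (1/2)q_Y)q_Y - 15q_Y.
Leader FOC: 341/2 - q_Y = 0, so q_Y = 341/2.
Then q_M = (349 - 341/2)/2 = 357/4.
Total output Q = 1039/4, so price P = 360 - 1039/4 = 401/4.

100.25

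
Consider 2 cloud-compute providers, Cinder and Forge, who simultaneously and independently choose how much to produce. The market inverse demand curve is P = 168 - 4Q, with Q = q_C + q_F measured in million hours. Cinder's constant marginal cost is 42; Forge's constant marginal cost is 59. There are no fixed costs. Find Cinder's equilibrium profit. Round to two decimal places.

Cinder's profit: π_C = (168 - 4Q)q_C - (42q_C). Setting ∂π_C/∂q_C = 0: 126 - 8q_C - 4(q_F) = 0.
Forge's first-order condition: 109 - 8q_F - 4(q_C) = 0.
Rearranging gives the reaction functions q_C = (126 - 4q_F)/8 and q_F = (109 - 4q_C)/8.
Substituting one into the other gives q_C = 143/12 and q_F = 23/3.
Price P = 168 - 4·(235/12) = 269/3.
Cinder's profit: (269/3 - 42)·(143/12) = 568.0278.

568.03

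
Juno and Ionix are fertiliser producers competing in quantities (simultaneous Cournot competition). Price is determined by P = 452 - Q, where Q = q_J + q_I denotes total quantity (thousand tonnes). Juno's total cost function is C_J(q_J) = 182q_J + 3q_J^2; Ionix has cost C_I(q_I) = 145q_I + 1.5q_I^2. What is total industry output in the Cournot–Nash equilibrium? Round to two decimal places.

Juno's profit: π_J = (452 - Q)q_J - (182q_J + 3q_J²). Setting ∂π_J/∂q_J = 0: 270 - 8q_J - (q_I) = 0.
Ionix's profit: π_I = (452 - Q)q_I - (145q_I + (3/2)q_I²). Setting ∂π_I/∂q_I = 0: 307 - 5q_I - (q_J) = 0.
Rearranging gives the reaction functions q_J = (270 - q_I)/8 and q_I = (307 - q_J)/5.
Solving the pair: q_J = 1043/39, q_I = 56.0513.
Total output Q = 1043/39 + 56.0513 = 82.7949.

82.79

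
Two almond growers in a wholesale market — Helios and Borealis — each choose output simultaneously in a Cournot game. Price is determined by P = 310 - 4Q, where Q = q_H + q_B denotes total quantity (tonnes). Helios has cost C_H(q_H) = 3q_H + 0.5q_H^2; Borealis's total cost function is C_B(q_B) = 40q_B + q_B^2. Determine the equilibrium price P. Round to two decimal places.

137.46

Helios's profit: π_H = (310 - 4Q)q_H - (3q_H + (1/2)q_H²). Setting ∂π_H/∂q_H = 0: 307 - 9q_H - 4(q_B) = 0.
Borealis's first-order condition: 270 - 10q_B - 4(q_H) = 0.
So q_H = (307 - 4q_B)/9 and q_B = (270 - 4q_H)/10.
Substituting one into the other gives q_H = 995/37 and q_B = 601/37.
Total output Q = 1596/37, so price P = 310 - 4·(1596/37) = 137.4595.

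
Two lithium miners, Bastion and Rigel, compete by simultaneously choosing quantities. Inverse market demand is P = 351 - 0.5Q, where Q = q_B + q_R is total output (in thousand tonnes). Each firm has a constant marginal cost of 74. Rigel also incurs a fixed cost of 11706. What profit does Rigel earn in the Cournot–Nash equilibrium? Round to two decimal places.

A representative firm's profit is π_i = q_i(351 - 0.5Q) - 74q_i.
Setting ∂π_i/∂q_i = 0 with rivals' quantities fixed: 277 - q_i - (1/2)q_j = 0.
By symmetry each firm produces the same amount; substituting q_j = q_i yields q_i = 277/(3/2) = 554/3.
Price P = 351 - (1/2)·(1108/3) = 499/3.
Rigel's profit: (499/3 - 74)·(554/3) - 11706 = 5344.8889.

5344.89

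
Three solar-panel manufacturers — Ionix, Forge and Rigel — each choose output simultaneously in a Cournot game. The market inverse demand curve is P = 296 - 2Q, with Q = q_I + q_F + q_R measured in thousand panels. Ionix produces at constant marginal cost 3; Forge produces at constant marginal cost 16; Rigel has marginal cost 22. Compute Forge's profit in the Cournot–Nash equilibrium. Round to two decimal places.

Ionix's profit: π_I = (296 - 2Q)q_I - (3q_I). Setting ∂π_I/∂q_I = 0: 293 - 4q_I - 2(q_F + q_R) = 0.
Forge's profit: π_F = (296 - 2Q)q_F - (16q_F). Setting ∂π_F/∂q_F = 0: 280 - 4q_F - 2(q_I + q_R) = 0.
Rigel's profit: π_R = (296 - 2Q)q_R - (22q_R). Setting ∂π_R/∂q_R = 0: 274 - 4q_R - 2(q_I + q_F) = 0.
Adding the 3 conditions: 847 − 4Q − 4Q = 0, i.e. Q = 847/8.
Back-substituting: q_I = (293 − 847/4)/2 = 325/8, q_F = (280 − 847/4)/2 = 273/8, q_R = (274 − 847/4)/2 = 249/8.
Price P = 296 - 2·(847/8) = 337/4.
Forge's profit: (337/4 - 16)·(273/8) = 2329.0313.

2329.03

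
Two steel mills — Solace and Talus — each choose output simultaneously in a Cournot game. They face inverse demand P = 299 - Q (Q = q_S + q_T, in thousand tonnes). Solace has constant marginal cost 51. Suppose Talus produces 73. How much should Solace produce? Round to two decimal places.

87.50

With the rival's output fixed at 73, Solace's profit is π_S = (299 - 73 - q_S)q_S - (51q_S) = (226 - q_S)q_S - (51q_S).
∂π_S/∂q_S = 175 - 2q_S = 0, so q_S = 175/2.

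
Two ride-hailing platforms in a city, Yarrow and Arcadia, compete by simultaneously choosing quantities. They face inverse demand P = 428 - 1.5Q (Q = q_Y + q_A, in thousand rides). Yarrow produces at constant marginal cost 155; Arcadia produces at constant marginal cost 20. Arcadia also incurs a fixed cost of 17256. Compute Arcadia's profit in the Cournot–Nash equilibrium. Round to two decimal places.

4584.67

Yarrow's profit: π_Y = (428 - 1.5Q)q_Y - (155q_Y). Setting ∂π_Y/∂q_Y = 0: 273 - 3q_Y - (3/2)(q_A) = 0.
Arcadia's first-order condition: 408 - 3q_A - (3/2)(q_Y) = 0.
Rearranging gives the reaction functions q_Y = (273 - (3/2)q_A)/3 and q_A = (408 - (3/2)q_Y)/3.
Substituting one into the other gives q_Y = 92/3 and q_A = 362/3.
Price P = 428 - (3/2)·(454/3) = 201.
Arcadia's profit: (201 - 20)·(362/3) - 17256 = 4584.6667.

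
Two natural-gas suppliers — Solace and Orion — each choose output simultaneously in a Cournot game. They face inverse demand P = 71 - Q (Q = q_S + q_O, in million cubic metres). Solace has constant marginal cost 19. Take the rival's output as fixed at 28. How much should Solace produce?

12

With the rival's output fixed at 28, Solace's profit is π_S = (71 - 28 - q_S)q_S - (19q_S) = (43 - q_S)q_S - (19q_S).
∂π_S/∂q_S = 24 - 2q_S = 0, so q_S = 12.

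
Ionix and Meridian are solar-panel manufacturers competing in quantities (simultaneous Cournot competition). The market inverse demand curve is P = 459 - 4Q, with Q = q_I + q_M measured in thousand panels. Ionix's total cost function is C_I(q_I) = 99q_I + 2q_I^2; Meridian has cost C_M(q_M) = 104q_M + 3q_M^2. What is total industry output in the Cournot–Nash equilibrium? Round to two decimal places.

42.37

Ionix's profit: π_I = (459 - 4Q)q_I - (99q_I + 2q_I²). Setting ∂π_I/∂q_I = 0: 360 - 12q_I - 4(q_M) = 0.
Meridian's profit: π_M = (459 - 4Q)q_M - (104q_M + 3q_M²). Setting ∂π_M/∂q_M = 0: 355 - 14q_M - 4(q_I) = 0.
So q_I = (360 - 4q_M)/12 and q_M = (355 - 4q_I)/14.
Solving the pair: q_I = 905/38, q_M = 705/38.
Total output Q = 905/38 + 705/38 = 805/19.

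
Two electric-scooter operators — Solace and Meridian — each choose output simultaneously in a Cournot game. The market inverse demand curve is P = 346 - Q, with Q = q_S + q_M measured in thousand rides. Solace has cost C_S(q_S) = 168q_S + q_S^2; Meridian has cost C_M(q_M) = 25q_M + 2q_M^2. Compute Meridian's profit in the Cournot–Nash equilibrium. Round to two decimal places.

6937.07

Solace's profit: π_S = (346 - Q)q_S - (168q_S + q_S²). Setting ∂π_S/∂q_S = 0: 178 - 4q_S - (q_M) = 0.
Meridian's first-order condition: 321 - 6q_M - (q_S) = 0.
So q_S = (178 - q_M)/4 and q_M = (321 - q_S)/6.
Substituting one into the other gives q_S = 747/23 and q_M = 1106/23.
Price P = 346 - 1853/23 = 265.4348.
Meridian's profit: 265.4348·(1106/23) - 25·(1106/23) - 2(1106/23)² = 6937.0662.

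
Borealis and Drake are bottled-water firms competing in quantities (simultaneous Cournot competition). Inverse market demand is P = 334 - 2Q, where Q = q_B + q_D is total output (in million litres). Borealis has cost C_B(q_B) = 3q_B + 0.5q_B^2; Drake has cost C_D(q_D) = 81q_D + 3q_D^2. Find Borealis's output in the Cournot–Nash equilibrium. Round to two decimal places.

Borealis's profit: π_B = (334 - 2Q)q_B - (3q_B + (1/2)q_B²). Setting ∂π_B/∂q_B = 0: 331 - 5q_B - 2(q_D) = 0.
Drake's first-order condition: 253 - 10q_D - 2(q_B) = 0.
So q_B = (331 - 2q_D)/5 and q_D = (253 - 2q_B)/10.
Solving the pair: q_B = 1402/23, q_D = 603/46.

60.96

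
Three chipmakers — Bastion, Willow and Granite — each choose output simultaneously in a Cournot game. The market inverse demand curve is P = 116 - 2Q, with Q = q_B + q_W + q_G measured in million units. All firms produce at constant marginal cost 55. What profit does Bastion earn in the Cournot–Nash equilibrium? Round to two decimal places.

Each firm earns π_i = (116 - 2Q)q_i - 55q_i.
Setting ∂π_i/∂q_i = 0 with rivals' quantities fixed: 61 - 4q_i - 2·Σ_{j≠i} q_j = 0.
By symmetry each firm produces the same amount; substituting Σ_{j≠i} q_j = 2q_i yields q_i = 61/8.
Price P = 116 - 2·(183/8) = 281/4.
Bastion's profit: (281/4 - 55)·(61/8) = 116.2813.

116.28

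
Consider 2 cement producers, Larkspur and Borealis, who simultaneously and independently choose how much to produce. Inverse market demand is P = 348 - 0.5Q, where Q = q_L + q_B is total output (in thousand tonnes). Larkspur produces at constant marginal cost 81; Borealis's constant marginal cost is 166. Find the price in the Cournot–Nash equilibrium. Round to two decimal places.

Larkspur's profit: π_L = (348 - 0.5Q)q_L - (81q_L). Setting ∂π_L/∂q_L = 0: 267 - q_L - (1/2)(q_B) = 0.
Borealis's first-order condition: 182 - q_B - (1/2)(q_L) = 0.
Best responses: q_L = (267 - (1/2)q_B), q_B = (182 - (1/2)q_L).
Substituting one into the other gives q_L = 704/3 and q_B = 194/3.
Total output Q = 898/3, so price P = 348 - (1/2)·(898/3) = 595/3.

198.33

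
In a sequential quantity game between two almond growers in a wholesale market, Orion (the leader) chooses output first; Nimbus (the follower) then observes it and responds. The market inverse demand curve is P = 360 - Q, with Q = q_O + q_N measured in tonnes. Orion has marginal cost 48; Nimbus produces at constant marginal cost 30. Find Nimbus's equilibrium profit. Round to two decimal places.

Solve by backward induction. Given q_O, the follower Nimbus maximises π_N = (360 - q_O - q_N)q_N - 30q_N.
Follower FOC: 330 - q_O - 2q_N = 0, so q_N(q_O) = (330 - q_O)/2.
The leader anticipates this reaction. Substituting into P = 360 - Q gives P = 195 - (1/2)q_O, so π_O = (195 - (1/2)q_O)q_O - 48q_O.
Leader FOC: 147 - q_O = 0, so q_O = 147.
Then q_N = (330 - 147)/2 = 183/2.
Price P = 360 - 477/2 = 243/2.
Nimbus's profit: (243/2 - 30)·(183/2) = 8372.2500.

8372.25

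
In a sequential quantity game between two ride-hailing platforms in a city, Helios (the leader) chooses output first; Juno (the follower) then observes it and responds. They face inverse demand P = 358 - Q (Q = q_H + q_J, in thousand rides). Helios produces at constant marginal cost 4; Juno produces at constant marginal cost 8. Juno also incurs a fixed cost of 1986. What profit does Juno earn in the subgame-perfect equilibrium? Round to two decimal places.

Solve by backward induction. Given q_H, the follower Juno maximises π_J = (358 - q_H - q_J)q_J - 8q_J.
∂π_J/∂q_J = 350 - q_H - 2q_J = 0 gives the reaction function q_J = (350 - q_H)/2.
Helios substitutes q_J(q_H) into its own profit: π_H = q_H(358 - q_H - (350 - q_H)/2) - 4q_H = (183 - (1/2)q_H)q_H - 4q_H.
Leader FOC: 179 - q_H = 0, so q_H = 179.
Then q_J = (350 - 179)/2 = 171/2.
Price P = 358 - 529/2 = 187/2.
Juno's profit: (187/2 - 8)·(171/2) - 1986 = 5324.2500.

5324.25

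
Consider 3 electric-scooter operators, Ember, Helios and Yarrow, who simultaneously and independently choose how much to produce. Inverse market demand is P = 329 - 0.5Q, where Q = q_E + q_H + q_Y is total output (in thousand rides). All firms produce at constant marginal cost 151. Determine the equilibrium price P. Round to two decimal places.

Each firm earns π_i = (329 - 0.5Q)q_i - 151q_i.
First-order condition (treating rivals' output as given): 178 - q_i - (1/2)·Σ_{j≠i} q_j = 0.
With identical firms every q_j equals q_i, so Σ_{j≠i} q_j = 2q_i and 178 = 2q_i, giving q_i = 89.
Total output Q = 267, so price P = 329 - (1/2)·267 = 391/2.

195.50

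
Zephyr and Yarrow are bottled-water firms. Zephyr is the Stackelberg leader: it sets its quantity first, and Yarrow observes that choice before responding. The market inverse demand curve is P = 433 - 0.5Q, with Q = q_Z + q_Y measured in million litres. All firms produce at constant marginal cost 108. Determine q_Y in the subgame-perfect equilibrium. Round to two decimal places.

The follower Yarrow best-responds to any q_Z: π_Y = (433 - 0.5Q)q_Y - 108q_Y.
∂π_Y/∂q_Y = 325 - (1/2)q_Z - q_Y = 0 gives the reaction function q_Y = (325 - (1/2)q_Z).
The leader anticipates this reaction. Substituting into P = 433 - 0.5Q gives P = 541/2 - (1/4)q_Z, so π_Z = (541/2 - (1/4)q_Z)q_Z - 108q_Z.
Leader FOC: 325/2 - (1/2)q_Z = 0, so q_Z = 325.
Then q_Y = (325 - (1/2)·325) = 325/2.

162.50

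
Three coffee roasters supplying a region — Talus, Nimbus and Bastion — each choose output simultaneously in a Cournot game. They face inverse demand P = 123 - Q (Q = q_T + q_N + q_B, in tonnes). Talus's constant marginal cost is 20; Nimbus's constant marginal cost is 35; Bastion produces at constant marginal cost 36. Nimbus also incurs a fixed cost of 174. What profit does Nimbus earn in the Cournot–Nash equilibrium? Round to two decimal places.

Talus's profit: π_T = (123 - Q)q_T - (20q_T). Setting ∂π_T/∂q_T = 0: 103 - 2q_T - (q_N + q_B) = 0.
Nimbus's profit: π_N = (123 - Q)q_N - (35q_N). Setting ∂π_N/∂q_N = 0: 88 - 2q_N - (q_T + q_B) = 0.
Bastion's first-order condition: 87 - 2q_B - (q_T + q_N) = 0.
Adding the 3 conditions: 278 − 2Q − 2Q = 0, i.e. Q = 139/2.
Back-substituting: q_T = (103 − 139/2) = 67/2, q_N = (88 − 139/2) = 37/2, q_B = (87 − 139/2) = 35/2.
Price P = 123 - 139/2 = 107/2.
Nimbus's profit: (107/2 - 35)·(37/2) - 174 = 673/4.

168.25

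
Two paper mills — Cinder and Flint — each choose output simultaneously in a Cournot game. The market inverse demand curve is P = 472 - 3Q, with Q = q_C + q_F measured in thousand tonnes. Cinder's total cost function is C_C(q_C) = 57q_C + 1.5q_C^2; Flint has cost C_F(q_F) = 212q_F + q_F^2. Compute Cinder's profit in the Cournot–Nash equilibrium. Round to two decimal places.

7314.74

Cinder's profit: π_C = (472 - 3Q)q_C - (57q_C + (3/2)q_C²). Setting ∂π_C/∂q_C = 0: 415 - 9q_C - 3(q_F) = 0.
Flint's first-order condition: 260 - 8q_F - 3(q_C) = 0.
Rearranging gives the reaction functions q_C = (415 - 3q_F)/9 and q_F = (260 - 3q_C)/8.
Solving the pair: q_C = 40.3175, q_F = 365/21.
Price P = 472 - 3·57.6984 = 298.9048.
Cinder's profit: 298.9048·40.3175 - 57·40.3175 - (3/2)·40.3175² = 7314.7392.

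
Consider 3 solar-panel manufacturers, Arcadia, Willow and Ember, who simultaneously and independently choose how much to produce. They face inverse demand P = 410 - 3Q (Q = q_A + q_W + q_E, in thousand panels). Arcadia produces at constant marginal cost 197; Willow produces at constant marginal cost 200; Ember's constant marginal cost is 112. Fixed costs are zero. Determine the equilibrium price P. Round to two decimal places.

Arcadia's profit: π_A = (410 - 3Q)q_A - (197q_A). Setting ∂π_A/∂q_A = 0: 213 - 6q_A - 3(q_W + q_E) = 0.
Willow's profit: π_W = (410 - 3Q)q_W - (200q_W). Setting ∂π_W/∂q_W = 0: 210 - 6q_W - 3(q_A + q_E) = 0.
Ember's first-order condition: 298 - 6q_E - 3(q_A + q_W) = 0.
Summing all 3 equations gives 721 − 12Q = 0, hence Q = 721/12.
Back-substituting: q_A = (213 − 721/4)/3 = 131/12, q_W = (210 − 721/4)/3 = 119/12, q_E = (298 − 721/4)/3 = 157/4.
Total output Q = 721/12, so price P = 410 - 3·(721/12) = 919/4.

229.75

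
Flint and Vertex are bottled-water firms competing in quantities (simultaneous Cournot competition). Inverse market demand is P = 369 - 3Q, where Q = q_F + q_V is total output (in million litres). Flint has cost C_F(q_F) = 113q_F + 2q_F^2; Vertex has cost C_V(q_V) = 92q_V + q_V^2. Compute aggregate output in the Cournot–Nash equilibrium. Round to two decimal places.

45.34

Flint's profit: π_F = (369 - 3Q)q_F - (113q_F + 2q_F²). Setting ∂π_F/∂q_F = 0: 256 - 10q_F - 3(q_V) = 0.
Vertex's first-order condition: 277 - 8q_V - 3(q_F) = 0.
Rearranging gives the reaction functions q_F = (256 - 3q_V)/10 and q_V = (277 - 3q_F)/8.
Substituting one into the other gives q_F = 1217/71 and q_V = 28.1972.
Total output Q = 1217/71 + 28.1972 = 45.3380.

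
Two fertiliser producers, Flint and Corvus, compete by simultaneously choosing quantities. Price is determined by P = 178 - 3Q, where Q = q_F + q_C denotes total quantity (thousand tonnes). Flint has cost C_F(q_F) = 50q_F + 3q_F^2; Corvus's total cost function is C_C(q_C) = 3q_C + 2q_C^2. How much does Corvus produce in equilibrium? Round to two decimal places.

15.46

Flint's profit: π_F = (178 - 3Q)q_F - (50q_F + 3q_F²). Setting ∂π_F/∂q_F = 0: 128 - 12q_F - 3(q_C) = 0.
Corvus's first-order condition: 175 - 10q_C - 3(q_F) = 0.
So q_F = (128 - 3q_C)/12 and q_C = (175 - 3q_F)/10.
Solving the pair: q_F = 755/111, q_C = 572/37.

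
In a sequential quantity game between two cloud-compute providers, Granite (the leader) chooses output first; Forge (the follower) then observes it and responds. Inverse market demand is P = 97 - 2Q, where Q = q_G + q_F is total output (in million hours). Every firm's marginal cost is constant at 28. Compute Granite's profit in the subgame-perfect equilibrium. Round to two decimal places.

297.56

Solve by backward induction. Given q_G, the follower Forge maximises π_F = (97 - 2q_G - 2q_F)q_F - 28q_F.
∂π_F/∂q_F = 69 - 2q_G - 4q_F = 0 gives the reaction function q_F = (69 - 2q_G)/4.
The leader anticipates this reaction. Substituting into P = 97 - 2Q gives P = 125/2 - q_G, so π_G = (125/2 - q_G)q_G - 28q_G.
Leader FOC: 69/2 - 2q_G = 0, so q_G = 69/4.
Then q_F = (69 - 2·(69/4))/4 = 69/8.
Price P = 97 - 2·(207/8) = 181/4.
Granite's profit: (181/4 - 28)·(69/4) = 297.5625.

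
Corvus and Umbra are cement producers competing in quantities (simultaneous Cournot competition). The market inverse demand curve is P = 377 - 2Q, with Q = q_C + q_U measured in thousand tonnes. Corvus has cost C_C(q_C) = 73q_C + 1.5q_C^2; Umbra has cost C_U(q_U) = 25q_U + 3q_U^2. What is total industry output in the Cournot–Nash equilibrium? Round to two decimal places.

Corvus's profit: π_C = (377 - 2Q)q_C - (73q_C + (3/2)q_C²). Setting ∂π_C/∂q_C = 0: 304 - 7q_C - 2(q_U) = 0.
Umbra's first-order condition: 352 - 10q_U - 2(q_C) = 0.
Rearranging gives the reaction functions q_C = (304 - 2q_U)/7 and q_U = (352 - 2q_C)/10.
Substituting one into the other gives q_C = 1168/33 and q_U = 928/33.
Total output Q = 1168/33 + 928/33 = 63.5152.

63.52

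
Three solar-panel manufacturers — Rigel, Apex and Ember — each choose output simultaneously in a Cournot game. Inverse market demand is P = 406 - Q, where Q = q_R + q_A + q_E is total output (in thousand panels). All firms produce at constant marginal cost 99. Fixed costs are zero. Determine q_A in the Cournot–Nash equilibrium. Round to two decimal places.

76.75

Each firm earns π_i = (406 - Q)q_i - 99q_i.
First-order condition (treating rivals' output as given): 307 - 2q_i - Σ_{j≠i} q_j = 0.
With identical firms every q_j equals q_i, so Σ_{j≠i} q_j = 2q_i and 307 = 4q_i, giving q_i = 307/4.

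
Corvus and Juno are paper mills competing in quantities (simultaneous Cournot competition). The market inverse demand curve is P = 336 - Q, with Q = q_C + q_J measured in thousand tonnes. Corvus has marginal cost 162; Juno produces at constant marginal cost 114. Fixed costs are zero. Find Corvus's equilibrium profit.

Corvus's profit: π_C = (336 - Q)q_C - (162q_C). Setting ∂π_C/∂q_C = 0: 174 - 2q_C - (q_J) = 0.
Juno's profit: π_J = (336 - Q)q_J - (114q_J). Setting ∂π_J/∂q_J = 0: 222 - 2q_J - (q_C) = 0.
Best responses: q_C = (174 - q_J)/2, q_J = (222 - q_C)/2.
Substituting one into the other gives q_C = 42 and q_J = 90.
Price P = 336 - 132 = 204.
Corvus's profit: (204 - 162)·42 = 1764.

1764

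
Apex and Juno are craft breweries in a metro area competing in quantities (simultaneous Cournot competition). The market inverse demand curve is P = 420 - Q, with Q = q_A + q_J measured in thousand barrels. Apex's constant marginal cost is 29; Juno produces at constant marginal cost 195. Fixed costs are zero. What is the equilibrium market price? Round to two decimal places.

214.67

Apex's profit: π_A = (420 - Q)q_A - (29q_A). Setting ∂π_A/∂q_A = 0: 391 - 2q_A - (q_J) = 0.
Juno's first-order condition: 225 - 2q_J - (q_A) = 0.
So q_A = (391 - q_J)/2 and q_J = (225 - q_A)/2.
Substituting one into the other gives q_A = 557/3 and q_J = 59/3.
Total output Q = 616/3, so price P = 420 - 616/3 = 644/3.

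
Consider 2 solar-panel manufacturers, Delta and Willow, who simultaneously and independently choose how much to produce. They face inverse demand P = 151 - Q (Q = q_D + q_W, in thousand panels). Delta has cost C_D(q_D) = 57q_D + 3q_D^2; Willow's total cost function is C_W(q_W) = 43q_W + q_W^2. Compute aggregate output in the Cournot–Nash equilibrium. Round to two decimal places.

Delta's profit: π_D = (151 - Q)q_D - (57q_D + 3q_D²). Setting ∂π_D/∂q_D = 0: 94 - 8q_D - (q_W) = 0.
Willow's first-order condition: 108 - 4q_W - (q_D) = 0.
Best responses: q_D = (94 - q_W)/8, q_W = (108 - q_D)/4.
Substituting one into the other gives q_D = 268/31 and q_W = 770/31.
Total output Q = 268/31 + 770/31 = 1038/31.

33.48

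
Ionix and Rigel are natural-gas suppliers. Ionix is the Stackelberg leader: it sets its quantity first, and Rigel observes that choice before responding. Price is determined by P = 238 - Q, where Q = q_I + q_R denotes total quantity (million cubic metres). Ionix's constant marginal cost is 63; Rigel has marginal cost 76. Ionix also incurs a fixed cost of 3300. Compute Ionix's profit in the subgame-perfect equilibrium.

Solve by backward induction. Given q_I, the follower Rigel maximises π_R = (238 - q_I - q_R)q_R - 76q_R.
∂π_R/∂q_R = 162 - q_I - 2q_R = 0 gives the reaction function q_R = (162 - q_I)/2.
Ionix substitutes q_R(q_I) into its own profit: π_I = q_I(238 - q_I - (162 - q_I)/2) - 63q_I = (157 - (1/2)q_I)q_I - 63q_I.
The leader's first-order condition 94 - q_I = 0 yields q_I = 94.
Then q_R = (162 - 94)/2 = 34.
Price P = 238 - 128 = 110.
Ionix's profit: (110 - 63)·94 - 3300 = 1118.

1118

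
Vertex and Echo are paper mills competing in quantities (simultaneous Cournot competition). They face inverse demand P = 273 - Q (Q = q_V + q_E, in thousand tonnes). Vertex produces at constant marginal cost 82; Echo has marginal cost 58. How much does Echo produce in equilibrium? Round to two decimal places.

79.67

Vertex's profit: π_V = (273 - Q)q_V - (82q_V). Setting ∂π_V/∂q_V = 0: 191 - 2q_V - (q_E) = 0.
Echo's profit: π_E = (273 - Q)q_E - (58q_E). Setting ∂π_E/∂q_E = 0: 215 - 2q_E - (q_V) = 0.
Best responses: q_V = (191 - q_E)/2, q_E = (215 - q_V)/2.
Substituting one into the other gives q_V = 167/3 and q_E = 239/3.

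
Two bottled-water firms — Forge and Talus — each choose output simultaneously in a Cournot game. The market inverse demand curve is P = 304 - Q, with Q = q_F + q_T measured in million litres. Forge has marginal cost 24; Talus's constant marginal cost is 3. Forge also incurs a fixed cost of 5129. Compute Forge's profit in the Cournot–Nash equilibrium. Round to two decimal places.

2324.44

Forge's profit: π_F = (304 - Q)q_F - (24q_F). Setting ∂π_F/∂q_F = 0: 280 - 2q_F - (q_T) = 0.
Talus's profit: π_T = (304 - Q)q_T - (3q_T). Setting ∂π_T/∂q_T = 0: 301 - 2q_T - (q_F) = 0.
Rearranging gives the reaction functions q_F = (280 - q_T)/2 and q_T = (301 - q_F)/2.
Substituting one into the other gives q_F = 259/3 and q_T = 322/3.
Price P = 304 - 581/3 = 331/3.
Forge's profit: (331/3 - 24)·(259/3) - 5129 = 2324.4444.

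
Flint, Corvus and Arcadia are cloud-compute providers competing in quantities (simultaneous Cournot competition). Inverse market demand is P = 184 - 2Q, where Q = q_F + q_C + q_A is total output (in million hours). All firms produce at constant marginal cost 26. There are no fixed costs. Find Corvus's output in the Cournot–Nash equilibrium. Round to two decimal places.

19.75

A representative firm's profit is π_i = q_i(184 - 2Q) - 26q_i.
Setting ∂π_i/∂q_i = 0 with rivals' quantities fixed: 158 - 4q_i - 2·Σ_{j≠i} q_j = 0.
With identical firms every q_j equals q_i, so Σ_{j≠i} q_j = 2q_i and 158 = 8q_i, giving q_i = 79/4.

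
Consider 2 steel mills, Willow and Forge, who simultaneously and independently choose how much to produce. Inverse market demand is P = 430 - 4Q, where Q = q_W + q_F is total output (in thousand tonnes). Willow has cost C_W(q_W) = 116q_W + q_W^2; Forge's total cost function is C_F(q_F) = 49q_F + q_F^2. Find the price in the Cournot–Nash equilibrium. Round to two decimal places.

231.43

Willow's profit: π_W = (430 - 4Q)q_W - (116q_W + q_W²). Setting ∂π_W/∂q_W = 0: 314 - 10q_W - 4(q_F) = 0.
Forge's first-order condition: 381 - 10q_F - 4(q_W) = 0.
Rearranging gives the reaction functions q_W = (314 - 4q_F)/10 and q_F = (381 - 4q_W)/10.
Substituting one into the other gives q_W = 404/21 and q_F = 1277/42.
Total output Q = 695/14, so price P = 430 - 4·(695/14) = 1620/7.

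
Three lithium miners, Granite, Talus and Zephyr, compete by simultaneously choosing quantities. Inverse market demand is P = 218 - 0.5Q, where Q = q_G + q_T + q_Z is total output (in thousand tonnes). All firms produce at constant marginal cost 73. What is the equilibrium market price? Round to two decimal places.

Each firm earns π_i = (218 - 0.5Q)q_i - 73q_i.
Setting ∂π_i/∂q_i = 0 with rivals' quantities fixed: 145 - q_i - (1/2)·Σ_{j≠i} q_j = 0.
With identical firms every q_j equals q_i, so Σ_{j≠i} q_j = 2q_i and 145 = 2q_i, giving q_i = 145/2.
Total output Q = 435/2, so price P = 218 - (1/2)·(435/2) = 437/4.

109.25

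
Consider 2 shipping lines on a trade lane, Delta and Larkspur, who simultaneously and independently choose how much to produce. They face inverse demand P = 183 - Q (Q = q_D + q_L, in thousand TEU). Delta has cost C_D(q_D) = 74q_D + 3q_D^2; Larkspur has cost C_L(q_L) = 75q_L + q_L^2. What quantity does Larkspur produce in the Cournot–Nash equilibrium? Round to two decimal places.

Delta's profit: π_D = (183 - Q)q_D - (74q_D + 3q_D²). Setting ∂π_D/∂q_D = 0: 109 - 8q_D - (q_L) = 0.
Larkspur's first-order condition: 108 - 4q_L - (q_D) = 0.
So q_D = (109 - q_L)/8 and q_L = (108 - q_D)/4.
Solving the pair: q_D = 328/31, q_L = 755/31.

24.35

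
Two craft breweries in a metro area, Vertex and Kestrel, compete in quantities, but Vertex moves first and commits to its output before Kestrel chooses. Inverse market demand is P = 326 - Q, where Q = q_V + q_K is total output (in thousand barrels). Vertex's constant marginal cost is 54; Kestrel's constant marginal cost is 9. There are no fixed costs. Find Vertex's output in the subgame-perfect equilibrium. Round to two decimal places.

The follower Kestrel best-responds to any q_V: π_K = (326 - Q)q_K - 9q_K.
∂π_K/∂q_K = 317 - q_V - 2q_K = 0 gives the reaction function q_K = (317 - q_V)/2.
The leader anticipates this reaction. Substituting into P = 326 - Q gives P = 335/2 - (1/2)q_V, so π_V = (335/2 - (1/2)q_V)q_V - 54q_V.
Leader FOC: 227/2 - q_V = 0, so q_V = 227/2.
Then q_K = (317 - 227/2)/2 = 407/4.

113.50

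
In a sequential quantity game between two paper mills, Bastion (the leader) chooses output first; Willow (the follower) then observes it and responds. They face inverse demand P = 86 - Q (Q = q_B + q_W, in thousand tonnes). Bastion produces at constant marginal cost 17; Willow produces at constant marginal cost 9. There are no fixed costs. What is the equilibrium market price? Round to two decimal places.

32.25

The follower Willow best-responds to any q_B: π_W = (86 - Q)q_W - 9q_W.
∂π_W/∂q_W = 77 - q_B - 2q_W = 0 gives the reaction function q_W = (77 - q_B)/2.
The leader anticipates this reaction. Substituting into P = 86 - Q gives P = 95/2 - (1/2)q_B, so π_B = (95/2 - (1/2)q_B)q_B - 17q_B.
The leader's first-order condition 61/2 - q_B = 0 yields q_B = 61/2.
Then q_W = (77 - 61/2)/2 = 93/4.
Total output Q = 215/4, so price P = 86 - 215/4 = 129/4.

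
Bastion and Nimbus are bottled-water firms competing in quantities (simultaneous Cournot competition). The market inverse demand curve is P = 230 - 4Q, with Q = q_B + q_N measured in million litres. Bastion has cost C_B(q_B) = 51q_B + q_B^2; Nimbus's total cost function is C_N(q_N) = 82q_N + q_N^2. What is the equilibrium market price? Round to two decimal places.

Bastion's profit: π_B = (230 - 4Q)q_B - (51q_B + q_B²). Setting ∂π_B/∂q_B = 0: 179 - 10q_B - 4(q_N) = 0.
Nimbus's profit: π_N = (230 - 4Q)q_N - (82q_N + q_N²). Setting ∂π_N/∂q_N = 0: 148 - 10q_N - 4(q_B) = 0.
Rearranging gives the reaction functions q_B = (179 - 4q_N)/10 and q_N = (148 - 4q_B)/10.
Substituting one into the other gives q_B = 599/42 and q_N = 191/21.
Total output Q = 327/14, so price P = 230 - 4·(327/14) = 956/7.

136.57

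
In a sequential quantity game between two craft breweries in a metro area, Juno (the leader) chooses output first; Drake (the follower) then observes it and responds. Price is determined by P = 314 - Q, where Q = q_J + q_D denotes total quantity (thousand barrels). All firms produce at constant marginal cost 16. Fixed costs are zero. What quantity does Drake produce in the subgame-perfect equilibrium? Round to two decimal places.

74.50

The follower Drake best-responds to any q_J: π_D = (314 - Q)q_D - 16q_D.
Follower FOC: 298 - q_J - 2q_D = 0, so q_D(q_J) = (298 - q_J)/2.
Juno substitutes q_D(q_J) into its own profit: π_J = q_J(314 - q_J - (298 - q_J)/2) - 16q_J = (165 - (1/2)q_J)q_J - 16q_J.
Leader FOC: 149 - q_J = 0, so q_J = 149.
Then q_D = (298 - 149)/2 = 149/2.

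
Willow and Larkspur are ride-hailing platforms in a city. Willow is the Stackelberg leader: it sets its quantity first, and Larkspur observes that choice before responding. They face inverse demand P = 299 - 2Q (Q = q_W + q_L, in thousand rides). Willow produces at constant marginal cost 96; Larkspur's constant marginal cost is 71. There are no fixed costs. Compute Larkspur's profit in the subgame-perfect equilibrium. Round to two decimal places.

Solve by backward induction. Given q_W, the follower Larkspur maximises π_L = (299 - 2q_W - 2q_L)q_L - 71q_L.
Setting the follower's marginal profit to zero, 228 - 2q_W - 4q_L = 0, i.e. q_L = (228 - 2q_W)/4.
The leader anticipates this reaction. Substituting into P = 299 - 2Q gives P = 185 - q_W, so π_W = (185 - q_W)q_W - 96q_W.
The leader's first-order condition 89 - 2q_W = 0 yields q_W = 89/2.
Then q_L = (228 - 2·(89/2))/4 = 139/4.
Price P = 299 - 2·(317/4) = 281/2.
Larkspur's profit: (281/2 - 71)·(139/4) = 2415.1250.

2415.13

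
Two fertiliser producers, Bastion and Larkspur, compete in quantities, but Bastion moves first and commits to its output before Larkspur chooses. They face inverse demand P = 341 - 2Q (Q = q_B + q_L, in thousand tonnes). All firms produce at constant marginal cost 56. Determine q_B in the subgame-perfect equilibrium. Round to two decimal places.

Solve by backward induction. Given q_B, the follower Larkspur maximises π_L = (341 - 2q_B - 2q_L)q_L - 56q_L.
Follower FOC: 285 - 2q_B - 4q_L = 0, so q_L(q_B) = (285 - 2q_B)/4.
The leader anticipates this reaction. Substituting into P = 341 - 2Q gives P = 397/2 - q_B, so π_B = (397/2 - q_B)q_B - 56q_B.
The leader's first-order condition 285/2 - 2q_B = 0 yields q_B = 285/4.
Then q_L = (285 - 2·(285/4))/4 = 285/8.

71.25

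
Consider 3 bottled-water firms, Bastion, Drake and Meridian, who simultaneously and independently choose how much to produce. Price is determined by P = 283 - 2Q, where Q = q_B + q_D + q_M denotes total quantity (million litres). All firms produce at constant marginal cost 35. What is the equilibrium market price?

97

Each firm earns π_i = (283 - 2Q)q_i - 35q_i.
Setting ∂π_i/∂q_i = 0 with rivals' quantities fixed: 248 - 4q_i - 2·Σ_{j≠i} q_j = 0.
By symmetry each firm produces the same amount; substituting Σ_{j≠i} q_j = 2q_i yields q_i = 248/8 = 31.
Total output Q = 93, so price P = 283 - 2·93 = 97.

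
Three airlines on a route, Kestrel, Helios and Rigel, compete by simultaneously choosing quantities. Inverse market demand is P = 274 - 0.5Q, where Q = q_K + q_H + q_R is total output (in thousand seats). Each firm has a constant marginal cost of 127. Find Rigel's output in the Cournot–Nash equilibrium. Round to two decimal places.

73.50

Each firm earns π_i = (274 - 0.5Q)q_i - 127q_i.
First-order condition (treating rivals' output as given): 147 - q_i - (1/2)·Σ_{j≠i} q_j = 0.
By symmetry each firm produces the same amount; substituting Σ_{j≠i} q_j = 2q_i yields q_i = 147/2.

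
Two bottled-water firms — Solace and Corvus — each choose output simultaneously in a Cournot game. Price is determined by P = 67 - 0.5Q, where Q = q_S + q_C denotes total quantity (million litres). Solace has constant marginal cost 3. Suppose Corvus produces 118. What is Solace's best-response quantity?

5

With the rival's output fixed at 118, Solace's profit is π_S = (67 - (1/2)·118 - (1/2)q_S)q_S - (3q_S) = (8 - (1/2)q_S)q_S - (3q_S).
∂π_S/∂q_S = 5 - q_S = 0, so q_S = 5.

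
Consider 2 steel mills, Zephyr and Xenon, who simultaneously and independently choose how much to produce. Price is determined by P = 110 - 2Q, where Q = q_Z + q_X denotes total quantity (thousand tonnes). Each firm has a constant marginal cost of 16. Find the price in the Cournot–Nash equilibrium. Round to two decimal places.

47.33

A representative firm's profit is π_i = q_i(110 - 2Q) - 16q_i.
Setting ∂π_i/∂q_i = 0 with rivals' quantities fixed: 94 - 4q_i - 2q_j = 0.
By symmetry each firm produces the same amount; substituting q_j = q_i yields q_i = 94/6 = 47/3.
Total output Q = 94/3, so price P = 110 - 2·(94/3) = 142/3.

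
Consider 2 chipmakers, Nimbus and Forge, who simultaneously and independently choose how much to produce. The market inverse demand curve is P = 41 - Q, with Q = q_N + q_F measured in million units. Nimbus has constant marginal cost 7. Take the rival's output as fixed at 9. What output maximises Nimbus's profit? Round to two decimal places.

12.50

With the rival's output fixed at 9, Nimbus's profit is π_N = (41 - 9 - q_N)q_N - (7q_N) = (32 - q_N)q_N - (7q_N).
∂π_N/∂q_N = 25 - 2q_N = 0, so q_N = 25/2.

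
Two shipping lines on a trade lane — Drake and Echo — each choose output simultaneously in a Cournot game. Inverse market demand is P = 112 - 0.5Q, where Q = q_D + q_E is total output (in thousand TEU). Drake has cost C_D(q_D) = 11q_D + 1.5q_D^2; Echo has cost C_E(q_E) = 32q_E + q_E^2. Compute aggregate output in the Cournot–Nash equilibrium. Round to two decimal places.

45.32

Drake's profit: π_D = (112 - 0.5Q)q_D - (11q_D + (3/2)q_D²). Setting ∂π_D/∂q_D = 0: 101 - 4q_D - (1/2)(q_E) = 0.
Echo's first-order condition: 80 - 3q_E - (1/2)(q_D) = 0.
Rearranging gives the reaction functions q_D = (101 - (1/2)q_E)/4 and q_E = (80 - (1/2)q_D)/3.
Substituting one into the other gives q_D = 1052/47 and q_E = 1078/47.
Total output Q = 1052/47 + 1078/47 = 45.3191.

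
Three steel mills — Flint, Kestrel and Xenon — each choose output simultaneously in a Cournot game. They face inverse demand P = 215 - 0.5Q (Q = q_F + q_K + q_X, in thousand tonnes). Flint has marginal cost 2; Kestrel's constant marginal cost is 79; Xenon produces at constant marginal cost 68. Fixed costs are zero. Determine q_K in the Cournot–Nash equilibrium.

24

Flint's profit: π_F = (215 - 0.5Q)q_F - (2q_F). Setting ∂π_F/∂q_F = 0: 213 - q_F - (1/2)(q_K + q_X) = 0.
Kestrel's profit: π_K = (215 - 0.5Q)q_K - (79q_K). Setting ∂π_K/∂q_K = 0: 136 - q_K - (1/2)(q_F + q_X) = 0.
Xenon's profit: π_X = (215 - 0.5Q)q_X - (68q_X). Setting ∂π_X/∂q_X = 0: 147 - q_X - (1/2)(q_F + q_K) = 0.
Summing all 3 equations gives 496 − 2Q = 0, hence Q = 248.
Back-substituting: q_F = (213 − 124)/(1/2) = 178, q_K = (136 − 124)/(1/2) = 24, q_X = (147 − 124)/(1/2) = 46.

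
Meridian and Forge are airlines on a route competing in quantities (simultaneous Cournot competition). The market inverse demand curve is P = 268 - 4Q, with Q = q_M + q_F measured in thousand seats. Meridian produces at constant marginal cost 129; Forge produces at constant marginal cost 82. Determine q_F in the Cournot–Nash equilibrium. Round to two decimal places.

19.42

Meridian's profit: π_M = (268 - 4Q)q_M - (129q_M). Setting ∂π_M/∂q_M = 0: 139 - 8q_M - 4(q_F) = 0.
Forge's first-order condition: 186 - 8q_F - 4(q_M) = 0.
Rearranging gives the reaction functions q_M = (139 - 4q_F)/8 and q_F = (186 - 4q_M)/8.
Solving the pair: q_M = 23/3, q_F = 233/12.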